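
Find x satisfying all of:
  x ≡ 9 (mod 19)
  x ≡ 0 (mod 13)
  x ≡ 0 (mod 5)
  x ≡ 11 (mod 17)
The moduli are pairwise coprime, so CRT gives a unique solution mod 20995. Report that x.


Product of moduli M = 19 · 13 · 5 · 17 = 20995.
Merge one congruence at a time:
  Start: x ≡ 9 (mod 19).
  Combine with x ≡ 0 (mod 13); new modulus lcm = 247.
    Write x = 9 + 19·t and substitute into x ≡ 0 (mod 13): 19·t ≡ 0 − 9 = -9 (mod 13).
    Reduce coefficients mod 13: 6·t ≡ 4 (mod 13).
    The inverse of 6 mod 13 is 11 (since 6·11 = 66 = 5·13 + 1), so t ≡ 11·4 = 44 ≡ 5 (mod 13).
    Then x = 9 + 19·5 = 104, valid modulo lcm(19, 13) = 247: x ≡ 104 (mod 247).
  Combine with x ≡ 0 (mod 5); new modulus lcm = 1235.
    Write x = 104 + 247·t and substitute into x ≡ 0 (mod 5): 247·t ≡ 0 − 104 = -104 (mod 5).
    Reduce coefficients mod 5: 2·t ≡ 1 (mod 5).
    The inverse of 2 mod 5 is 3 (since 2·3 = 6 = 1·5 + 1), so t ≡ 3·1 = 3 ≡ 3 (mod 5).
    Then x = 104 + 247·3 = 845, valid modulo lcm(247, 5) = 1235: x ≡ 845 (mod 1235).
  Combine with x ≡ 11 (mod 17); new modulus lcm = 20995.
    Write x = 845 + 1235·t and substitute into x ≡ 11 (mod 17): 1235·t ≡ 11 − 845 = -834 (mod 17).
    Reduce coefficients mod 17: 11·t ≡ 16 (mod 17).
    The inverse of 11 mod 17 is 14 (since 11·14 = 154 = 9·17 + 1), so t ≡ 14·16 = 224 ≡ 3 (mod 17).
    Then x = 845 + 1235·3 = 4550, valid modulo lcm(1235, 17) = 20995: x ≡ 4550 (mod 20995).
Verify against each original: 4550 mod 19 = 9, 4550 mod 13 = 0, 4550 mod 5 = 0, 4550 mod 17 = 11.

x ≡ 4550 (mod 20995).


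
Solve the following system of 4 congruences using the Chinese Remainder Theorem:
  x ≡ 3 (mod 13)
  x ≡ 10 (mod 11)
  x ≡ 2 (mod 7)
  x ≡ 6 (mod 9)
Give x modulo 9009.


Product of moduli M = 13 · 11 · 7 · 9 = 9009.
Merge one congruence at a time:
  Start: x ≡ 3 (mod 13).
  Combine with x ≡ 10 (mod 11); new modulus lcm = 143.
    Write x = 3 + 13·t and substitute into x ≡ 10 (mod 11): 13·t ≡ 10 − 3 = 7 (mod 11).
    Reduce coefficients mod 11: 2·t ≡ 7 (mod 11).
    The inverse of 2 mod 11 is 6 (since 2·6 = 12 = 1·11 + 1), so t ≡ 6·7 = 42 ≡ 9 (mod 11).
    Then x = 3 + 13·9 = 120, valid modulo lcm(13, 11) = 143: x ≡ 120 (mod 143).
  Combine with x ≡ 2 (mod 7); new modulus lcm = 1001.
    Write x = 120 + 143·t and substitute into x ≡ 2 (mod 7): 143·t ≡ 2 − 120 = -118 (mod 7).
    Reduce coefficients mod 7: 3·t ≡ 1 (mod 7).
    The inverse of 3 mod 7 is 5 (since 3·5 = 15 = 2·7 + 1), so t ≡ 5·1 = 5 ≡ 5 (mod 7).
    Then x = 120 + 143·5 = 835, valid modulo lcm(143, 7) = 1001: x ≡ 835 (mod 1001).
  Combine with x ≡ 6 (mod 9); new modulus lcm = 9009.
    Write x = 835 + 1001·t and substitute into x ≡ 6 (mod 9): 1001·t ≡ 6 − 835 = -829 (mod 9).
    Reduce coefficients mod 9: 2·t ≡ 8 (mod 9).
    The inverse of 2 mod 9 is 5 (since 2·5 = 10 = 1·9 + 1), so t ≡ 5·8 = 40 ≡ 4 (mod 9).
    Then x = 835 + 1001·4 = 4839, valid modulo lcm(1001, 9) = 9009: x ≡ 4839 (mod 9009).
Verify against each original: 4839 mod 13 = 3, 4839 mod 11 = 10, 4839 mod 7 = 2, 4839 mod 9 = 6.

x ≡ 4839 (mod 9009).


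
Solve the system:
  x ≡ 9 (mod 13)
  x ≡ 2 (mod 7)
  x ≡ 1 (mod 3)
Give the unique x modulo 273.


Moduli 13, 7, 3 are pairwise coprime; by CRT there is a unique solution modulo M = 13 · 7 · 3 = 273.
Solve pairwise, accumulating the modulus:
  Start with x ≡ 9 (mod 13).
  Combine with x ≡ 2 (mod 7): since gcd(13, 7) = 1, we get a unique residue mod 91.
    Write x = 9 + 13·t and substitute into x ≡ 2 (mod 7): 13·t ≡ 2 − 9 = -7 (mod 7).
    Reduce coefficients mod 7: 6·t ≡ 0 (mod 7).
    The inverse of 6 mod 7 is 6 (since 6·6 = 36 = 5·7 + 1), so t ≡ 6·0 = 0 ≡ 0 (mod 7).
    Then x = 9 + 13·0 = 9, valid modulo lcm(13, 7) = 91: x ≡ 9 (mod 91).
  Combine with x ≡ 1 (mod 3): since gcd(91, 3) = 1, we get a unique residue mod 273.
    Write x = 9 + 91·t and substitute into x ≡ 1 (mod 3): 91·t ≡ 1 − 9 = -8 (mod 3).
    Reduce coefficients mod 3: 1·t ≡ 1 (mod 3).
    So t ≡ 1 (mod 3).
    Then x = 9 + 91·1 = 100, valid modulo lcm(91, 3) = 273: x ≡ 100 (mod 273).
Verify: 100 mod 13 = 9 ✓, 100 mod 7 = 2 ✓, 100 mod 3 = 1 ✓.

x ≡ 100 (mod 273).


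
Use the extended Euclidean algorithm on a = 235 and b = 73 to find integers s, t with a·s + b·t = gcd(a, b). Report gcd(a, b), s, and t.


Euclidean algorithm on (235, 73) — divide until remainder is 0:
  235 = 3 · 73 + 16
  73 = 4 · 16 + 9
  16 = 1 · 9 + 7
  9 = 1 · 7 + 2
  7 = 3 · 2 + 1
  2 = 2 · 1 + 0
gcd(235, 73) = 1.
Track Bezout coefficients alongside the remainders: start with r₀ = 235 = a·1 + b·0 (s = 1, t = 0) and r₁ = 73 = a·0 + b·1 (s = 0, t = 1); each new remainder r_{k+1} = r_{k-1} − q_k·r_k inherits s_{k+1} = s_{k-1} − q_k·s_k, t_{k+1} = t_{k-1} − q_k·t_k, so r_k = a·s_k + b·t_k at every step:
  q = 3: r = 16, s = 1 − 3·0 = 1, t = 0 − 3·1 = -3  (check: 235·1 + 73·(-3) = 16)
  q = 4: r = 9, s = 0 − 4·1 = -4, t = 1 − 4·(-3) = 13  (check: 235·(-4) + 73·13 = 9)
  q = 1: r = 7, s = 1 − 1·(-4) = 5, t = -3 − 1·13 = -16  (check: 235·5 + 73·(-16) = 7)
  q = 1: r = 2, s = -4 − 1·5 = -9, t = 13 − 1·(-16) = 29  (check: 235·(-9) + 73·29 = 2)
  q = 3: r = 1, s = 5 − 3·(-9) = 32, t = -16 − 3·29 = -103  (check: 235·32 + 73·(-103) = 1)
The row with r = 1 (the gcd) gives the Bezout coefficients s = 32, t = -103.
Result: 235 · (32) + 73 · (-103) = 1.

gcd(235, 73) = 1; s = 32, t = -103 (check: 235·32 + 73·(-103) = 1).


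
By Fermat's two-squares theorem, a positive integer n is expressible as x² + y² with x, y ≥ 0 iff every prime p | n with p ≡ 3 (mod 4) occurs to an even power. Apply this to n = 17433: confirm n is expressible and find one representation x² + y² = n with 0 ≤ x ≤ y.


Step 1: Factor n = 17433 = 3^2 · 13 · 149.
Step 2: Check the mod-4 condition on each prime factor: 3 ≡ 3 (mod 4), exponent 2 (must be even); 13 ≡ 1 (mod 4), exponent 1; 149 ≡ 1 (mod 4), exponent 1.
All primes ≡ 3 (mod 4) appear to even exponent (or don't appear), so by the two-squares theorem n IS expressible as a sum of two squares.
Step 3: Build a representation. Group n = k² · m with k = 3 and m = 13 · 149 = 1937 (a product of primes ≡ 1 (mod 4)); a representation of m scales to one of n via (k·x)² + (k·y)² = k²(x² + y²). Each prime p ≡ 1 (mod 4) is itself a sum of two squares; find a² by testing p − a² for a perfect square:
  13: 13 − 1² = 12, 13 − 2² = 9 = 3² ⇒ 13 = 2² + 3².
  149: 149 − 1² = 148, 149 − 2² = 145, 149 − 3² = 140, 149 − 4² = 133, 149 − 5² = 124, 149 − 6² = 113, 149 − 7² = 100 = 10² ⇒ 149 = 7² + 10².
  Combine using the Brahmagupta–Fibonacci identity (a² + b²)(c² + d²) = (ac − bd)² + (ad + bc)² = (ac + bd)² + (ad − bc)²:
  13 · 149 = 1937: from (2² + 3²)(7² + 10²), take (2·7 − 3·10, 2·10 + 3·7) = (14 − 30, 20 + 21) = (-16, 41); dropping signs (only squares matter) gives (16, 41); check 16² + 41² = 256 + 1681 = 1937 ✓.
  Scale by k = 3: (3·16, 3·41) = (48, 123).
Step 4: Order so x ≤ y and verify: 48² + 123² = 2304 + 15129 = 17433 = n. ✓

n = 17433 = 48² + 123² (one valid representation with x ≤ y).


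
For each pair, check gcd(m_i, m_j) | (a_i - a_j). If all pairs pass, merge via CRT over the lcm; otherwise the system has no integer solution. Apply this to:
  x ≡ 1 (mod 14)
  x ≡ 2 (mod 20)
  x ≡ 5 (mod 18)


Moduli 14, 20, 18 are not pairwise coprime, so CRT works modulo lcm(m_i) when all pairwise compatibility conditions hold.
Pairwise compatibility: gcd(m_i, m_j) must divide a_i - a_j for every pair.
Merge one congruence at a time:
  Start: x ≡ 1 (mod 14).
  Combine with x ≡ 2 (mod 20): gcd(14, 20) = 2, and 2 - 1 = 1 is NOT divisible by 2.
    ⇒ system is inconsistent (no integer solution).

No solution (the system is inconsistent).


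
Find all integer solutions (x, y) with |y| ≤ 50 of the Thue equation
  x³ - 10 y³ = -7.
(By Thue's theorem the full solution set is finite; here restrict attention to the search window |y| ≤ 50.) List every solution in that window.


The equation is x³ - 10y³ = -7. For fixed y, x³ = 10·y³ − 7, so a solution requires the RHS to be a perfect cube.
Strategy: iterate y from -50 to 50, compute RHS = 10·y³ − 7, and check whether it is a (positive or negative) perfect cube.
Check small values of y:
  y = 0: RHS = -7 is not a perfect cube.
  y = 1: RHS = 3 is not a perfect cube.
  y = -1: RHS = -17 is not a perfect cube.
  y = 2: RHS = 73 is not a perfect cube.
  y = -2: RHS = -87 is not a perfect cube.
  y = 3: RHS = 263 is not a perfect cube.
  y = -3: RHS = -277 is not a perfect cube.
Continuing the search up to |y| = 50 finds no solutions either.
No (x, y) in the scanned range satisfies the equation.

No integer solutions with |y| ≤ 50.


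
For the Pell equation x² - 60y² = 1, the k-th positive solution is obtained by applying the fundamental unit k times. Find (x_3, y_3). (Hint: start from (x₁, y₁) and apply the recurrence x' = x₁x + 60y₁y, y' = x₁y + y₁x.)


Step 1: Find the fundamental solution (x₁, y₁) of x² - 60y² = 1.
  Expand √60 as a continued fraction. a₀ = ⌊√60⌋ = 7; iterate m_{k+1} = d_k·a_k − m_k, d_{k+1} = (60 − m_{k+1}²)/d_k, a_{k+1} = ⌊(a₀ + m_{k+1})/d_{k+1}⌋ (starting m₀ = 0, d₀ = 1), with convergents p_k = a_k·p_{k-1} + p_{k-2}, q_k = a_k·q_{k-1} + q_{k-2} (p₋₁ = 1, q₋₁ = 0):
  k = 0: a₀ = 7; p₀/q₀ = 7/1; p₀² − 60·q₀² = 49 − 60 = -11.
  k = 1: m = 7, d = 11, a = ⌊(7 + 7)/11⌋ = 1; p/q = (1·7 + 1)/(1·1 + 0) = 8/1; p² − 60·q² = 64 − 60 = 4.
  k = 2: m = 4, d = 4, a = ⌊(7 + 4)/4⌋ = 2; p/q = (2·8 + 7)/(2·1 + 1) = 23/3; p² − 60·q² = 529 − 540 = -11.
  k = 3: m = 4, d = 11, a = ⌊(7 + 4)/11⌋ = 1; p/q = (1·23 + 8)/(1·3 + 1) = 31/4; p² − 60·q² = 961 − 960 = 1.
  The first convergent with p² − 60·q² = 1 gives the fundamental solution (x₁, y₁) = (31, 4).
Step 2: Apply the recurrence (x_{n+1}, y_{n+1}) = (x₁x_n + 60y₁y_n, x₁y_n + y₁x_n) repeatedly.
  From (x_1, y_1) = (31, 4): x_2 = 31·31 + 60·4·4 = 1921; y_2 = 31·4 + 4·31 = 248.
  From (x_2, y_2) = (1921, 248): x_3 = 31·1921 + 60·4·248 = 119071; y_3 = 31·248 + 4·1921 = 15372.
Step 3: Verify x_3² - 60·y_3² = 14177903041 - 14177903040 = 1 (should be 1). ✓

(x_1, y_1) = (31, 4); (x_3, y_3) = (119071, 15372).


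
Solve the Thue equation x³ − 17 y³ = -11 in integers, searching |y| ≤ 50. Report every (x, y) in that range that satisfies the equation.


The equation is x³ - 17y³ = -11. For fixed y, x³ = 17·y³ − 11, so a solution requires the RHS to be a perfect cube.
Strategy: iterate y from -50 to 50, compute RHS = 17·y³ − 11, and check whether it is a (positive or negative) perfect cube.
Check small values of y:
  y = 0: RHS = -11 is not a perfect cube.
  y = 1: RHS = 6 is not a perfect cube.
  y = -1: RHS = -28 is not a perfect cube.
  y = 2: RHS = 125 = (5)³ ⇒ x = 5 works.
  y = -2: RHS = -147 is not a perfect cube.
  y = 3: RHS = 448 is not a perfect cube.
  y = -3: RHS = -470 is not a perfect cube.
Continuing the search up to |y| = 50 finds no further solutions beyond those listed.
Collected solutions: (5, 2).

Solutions (with |y| ≤ 50): (5, 2).


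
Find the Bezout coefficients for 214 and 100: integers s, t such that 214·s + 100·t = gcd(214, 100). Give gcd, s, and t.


Euclidean algorithm on (214, 100) — divide until remainder is 0:
  214 = 2 · 100 + 14
  100 = 7 · 14 + 2
  14 = 7 · 2 + 0
gcd(214, 100) = 2.
Track Bezout coefficients alongside the remainders: start with r₀ = 214 = a·1 + b·0 (s = 1, t = 0) and r₁ = 100 = a·0 + b·1 (s = 0, t = 1); each new remainder r_{k+1} = r_{k-1} − q_k·r_k inherits s_{k+1} = s_{k-1} − q_k·s_k, t_{k+1} = t_{k-1} − q_k·t_k, so r_k = a·s_k + b·t_k at every step:
  q = 2: r = 14, s = 1 − 2·0 = 1, t = 0 − 2·1 = -2  (check: 214·1 + 100·(-2) = 14)
  q = 7: r = 2, s = 0 − 7·1 = -7, t = 1 − 7·(-2) = 15  (check: 214·(-7) + 100·15 = 2)
The row with r = 2 (the gcd) gives the Bezout coefficients s = -7, t = 15.
Result: 214 · (-7) + 100 · (15) = 2.

gcd(214, 100) = 2; s = -7, t = 15 (check: 214·(-7) + 100·15 = 2).


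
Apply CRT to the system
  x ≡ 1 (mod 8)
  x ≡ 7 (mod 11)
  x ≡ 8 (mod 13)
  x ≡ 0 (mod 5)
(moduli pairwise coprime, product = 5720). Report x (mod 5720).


Product of moduli M = 8 · 11 · 13 · 5 = 5720.
Merge one congruence at a time:
  Start: x ≡ 1 (mod 8).
  Combine with x ≡ 7 (mod 11); new modulus lcm = 88.
    Write x = 1 + 8·t and substitute into x ≡ 7 (mod 11): 8·t ≡ 7 − 1 = 6 (mod 11).
    The inverse of 8 mod 11 is 7 (since 8·7 = 56 = 5·11 + 1), so t ≡ 7·6 = 42 ≡ 9 (mod 11).
    Then x = 1 + 8·9 = 73, valid modulo lcm(8, 11) = 88: x ≡ 73 (mod 88).
  Combine with x ≡ 8 (mod 13); new modulus lcm = 1144.
    Write x = 73 + 88·t and substitute into x ≡ 8 (mod 13): 88·t ≡ 8 − 73 = -65 (mod 13).
    Reduce coefficients mod 13: 10·t ≡ 0 (mod 13).
    The inverse of 10 mod 13 is 4 (since 10·4 = 40 = 3·13 + 1), so t ≡ 4·0 = 0 ≡ 0 (mod 13).
    Then x = 73 + 88·0 = 73, valid modulo lcm(88, 13) = 1144: x ≡ 73 (mod 1144).
  Combine with x ≡ 0 (mod 5); new modulus lcm = 5720.
    Write x = 73 + 1144·t and substitute into x ≡ 0 (mod 5): 1144·t ≡ 0 − 73 = -73 (mod 5).
    Reduce coefficients mod 5: 4·t ≡ 2 (mod 5).
    The inverse of 4 mod 5 is 4 (since 4·4 = 16 = 3·5 + 1), so t ≡ 4·2 = 8 ≡ 3 (mod 5).
    Then x = 73 + 1144·3 = 3505, valid modulo lcm(1144, 5) = 5720: x ≡ 3505 (mod 5720).
Verify against each original: 3505 mod 8 = 1, 3505 mod 11 = 7, 3505 mod 13 = 8, 3505 mod 5 = 0.

x ≡ 3505 (mod 5720).


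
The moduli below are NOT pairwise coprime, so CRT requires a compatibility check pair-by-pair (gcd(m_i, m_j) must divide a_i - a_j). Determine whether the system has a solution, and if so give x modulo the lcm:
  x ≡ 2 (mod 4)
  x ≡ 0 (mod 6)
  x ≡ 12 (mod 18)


Moduli 4, 6, 18 are not pairwise coprime, so CRT works modulo lcm(m_i) when all pairwise compatibility conditions hold.
Pairwise compatibility: gcd(m_i, m_j) must divide a_i - a_j for every pair.
Merge one congruence at a time:
  Start: x ≡ 2 (mod 4).
  Combine with x ≡ 0 (mod 6): gcd(4, 6) = 2; 0 - 2 = -2, which IS divisible by 2, so compatible.
    Write x = 2 + 4·t and substitute into x ≡ 0 (mod 6): 4·t ≡ 0 − 2 = -2 (mod 6).
    Divide the congruence (and modulus) by g = 2: 2·t ≡ -1 (mod 3).
    Reduce coefficients mod 3: 2·t ≡ 2 (mod 3).
    The inverse of 2 mod 3 is 2 (since 2·2 = 4 = 1·3 + 1), so t ≡ 2·2 = 4 ≡ 1 (mod 3).
    Then x = 2 + 4·1 = 6, valid modulo lcm(4, 6) = 12: x ≡ 6 (mod 12).
  Combine with x ≡ 12 (mod 18): gcd(12, 18) = 6; 12 - 6 = 6, which IS divisible by 6, so compatible.
    Write x = 6 + 12·t and substitute into x ≡ 12 (mod 18): 12·t ≡ 12 − 6 = 6 (mod 18).
    Divide the congruence (and modulus) by g = 6: 2·t ≡ 1 (mod 3).
    The inverse of 2 mod 3 is 2 (since 2·2 = 4 = 1·3 + 1), so t ≡ 2·1 = 2 ≡ 2 (mod 3).
    Then x = 6 + 12·2 = 30, valid modulo lcm(12, 18) = 36: x ≡ 30 (mod 36).
Verify: 30 mod 4 = 2, 30 mod 6 = 0, 30 mod 18 = 12.

x ≡ 30 (mod 36).


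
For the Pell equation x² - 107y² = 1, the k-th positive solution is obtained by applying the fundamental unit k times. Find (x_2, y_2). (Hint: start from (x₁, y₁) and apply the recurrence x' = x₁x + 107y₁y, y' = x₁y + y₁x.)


Step 1: Find the fundamental solution (x₁, y₁) of x² - 107y² = 1.
  Expand √107 as a continued fraction. a₀ = ⌊√107⌋ = 10; iterate m_{k+1} = d_k·a_k − m_k, d_{k+1} = (107 − m_{k+1}²)/d_k, a_{k+1} = ⌊(a₀ + m_{k+1})/d_{k+1}⌋ (starting m₀ = 0, d₀ = 1), with convergents p_k = a_k·p_{k-1} + p_{k-2}, q_k = a_k·q_{k-1} + q_{k-2} (p₋₁ = 1, q₋₁ = 0):
  k = 0: a₀ = 10; p₀/q₀ = 10/1; p₀² − 107·q₀² = 100 − 107 = -7.
  k = 1: m = 10, d = 7, a = ⌊(10 + 10)/7⌋ = 2; p/q = (2·10 + 1)/(2·1 + 0) = 21/2; p² − 107·q² = 441 − 428 = 13.
  k = 2: m = 4, d = 13, a = ⌊(10 + 4)/13⌋ = 1; p/q = (1·21 + 10)/(1·2 + 1) = 31/3; p² − 107·q² = 961 − 963 = -2.
  k = 3: m = 9, d = 2, a = ⌊(10 + 9)/2⌋ = 9; p/q = (9·31 + 21)/(9·3 + 2) = 300/29; p² − 107·q² = 90000 − 89987 = 13.
  k = 4: m = 9, d = 13, a = ⌊(10 + 9)/13⌋ = 1; p/q = (1·300 + 31)/(1·29 + 3) = 331/32; p² − 107·q² = 109561 − 109568 = -7.
  k = 5: m = 4, d = 7, a = ⌊(10 + 4)/7⌋ = 2; p/q = (2·331 + 300)/(2·32 + 29) = 962/93; p² − 107·q² = 925444 − 925443 = 1.
  The first convergent with p² − 107·q² = 1 gives the fundamental solution (x₁, y₁) = (962, 93).
Step 2: Apply the recurrence (x_{n+1}, y_{n+1}) = (x₁x_n + 107y₁y_n, x₁y_n + y₁x_n) repeatedly.
  From (x_1, y_1) = (962, 93): x_2 = 962·962 + 107·93·93 = 1850887; y_2 = 962·93 + 93·962 = 178932.
Step 3: Verify x_2² - 107·y_2² = 3425782686769 - 3425782686768 = 1 (should be 1). ✓

(x_1, y_1) = (962, 93); (x_2, y_2) = (1850887, 178932).


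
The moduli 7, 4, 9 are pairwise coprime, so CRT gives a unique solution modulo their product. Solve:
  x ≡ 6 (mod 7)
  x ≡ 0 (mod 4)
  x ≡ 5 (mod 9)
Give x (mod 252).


Moduli 7, 4, 9 are pairwise coprime; by CRT there is a unique solution modulo M = 7 · 4 · 9 = 252.
Solve pairwise, accumulating the modulus:
  Start with x ≡ 6 (mod 7).
  Combine with x ≡ 0 (mod 4): since gcd(7, 4) = 1, we get a unique residue mod 28.
    Write x = 6 + 7·t and substitute into x ≡ 0 (mod 4): 7·t ≡ 0 − 6 = -6 (mod 4).
    Reduce coefficients mod 4: 3·t ≡ 2 (mod 4).
    The inverse of 3 mod 4 is 3 (since 3·3 = 9 = 2·4 + 1), so t ≡ 3·2 = 6 ≡ 2 (mod 4).
    Then x = 6 + 7·2 = 20, valid modulo lcm(7, 4) = 28: x ≡ 20 (mod 28).
  Combine with x ≡ 5 (mod 9): since gcd(28, 9) = 1, we get a unique residue mod 252.
    Write x = 20 + 28·t and substitute into x ≡ 5 (mod 9): 28·t ≡ 5 − 20 = -15 (mod 9).
    Reduce coefficients mod 9: 1·t ≡ 3 (mod 9).
    So t ≡ 3 (mod 9).
    Then x = 20 + 28·3 = 104, valid modulo lcm(28, 9) = 252: x ≡ 104 (mod 252).
Verify: 104 mod 7 = 6 ✓, 104 mod 4 = 0 ✓, 104 mod 9 = 5 ✓.

x ≡ 104 (mod 252).


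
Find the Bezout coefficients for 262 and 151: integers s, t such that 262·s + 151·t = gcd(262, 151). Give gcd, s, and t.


Euclidean algorithm on (262, 151) — divide until remainder is 0:
  262 = 1 · 151 + 111
  151 = 1 · 111 + 40
  111 = 2 · 40 + 31
  40 = 1 · 31 + 9
  31 = 3 · 9 + 4
  9 = 2 · 4 + 1
  4 = 4 · 1 + 0
gcd(262, 151) = 1.
Track Bezout coefficients alongside the remainders: start with r₀ = 262 = a·1 + b·0 (s = 1, t = 0) and r₁ = 151 = a·0 + b·1 (s = 0, t = 1); each new remainder r_{k+1} = r_{k-1} − q_k·r_k inherits s_{k+1} = s_{k-1} − q_k·s_k, t_{k+1} = t_{k-1} − q_k·t_k, so r_k = a·s_k + b·t_k at every step:
  q = 1: r = 111, s = 1 − 1·0 = 1, t = 0 − 1·1 = -1  (check: 262·1 + 151·(-1) = 111)
  q = 1: r = 40, s = 0 − 1·1 = -1, t = 1 − 1·(-1) = 2  (check: 262·(-1) + 151·2 = 40)
  q = 2: r = 31, s = 1 − 2·(-1) = 3, t = -1 − 2·2 = -5  (check: 262·3 + 151·(-5) = 31)
  q = 1: r = 9, s = -1 − 1·3 = -4, t = 2 − 1·(-5) = 7  (check: 262·(-4) + 151·7 = 9)
  q = 3: r = 4, s = 3 − 3·(-4) = 15, t = -5 − 3·7 = -26  (check: 262·15 + 151·(-26) = 4)
  q = 2: r = 1, s = -4 − 2·15 = -34, t = 7 − 2·(-26) = 59  (check: 262·(-34) + 151·59 = 1)
The row with r = 1 (the gcd) gives the Bezout coefficients s = -34, t = 59.
Result: 262 · (-34) + 151 · (59) = 1.

gcd(262, 151) = 1; s = -34, t = 59 (check: 262·(-34) + 151·59 = 1).


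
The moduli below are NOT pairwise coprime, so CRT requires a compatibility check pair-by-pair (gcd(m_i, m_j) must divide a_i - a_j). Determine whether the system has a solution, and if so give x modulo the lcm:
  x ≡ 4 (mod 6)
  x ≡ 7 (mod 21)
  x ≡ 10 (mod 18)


Moduli 6, 21, 18 are not pairwise coprime, so CRT works modulo lcm(m_i) when all pairwise compatibility conditions hold.
Pairwise compatibility: gcd(m_i, m_j) must divide a_i - a_j for every pair.
Merge one congruence at a time:
  Start: x ≡ 4 (mod 6).
  Combine with x ≡ 7 (mod 21): gcd(6, 21) = 3; 7 - 4 = 3, which IS divisible by 3, so compatible.
    Write x = 4 + 6·t and substitute into x ≡ 7 (mod 21): 6·t ≡ 7 − 4 = 3 (mod 21).
    Divide the congruence (and modulus) by g = 3: 2·t ≡ 1 (mod 7).
    The inverse of 2 mod 7 is 4 (since 2·4 = 8 = 1·7 + 1), so t ≡ 4·1 = 4 ≡ 4 (mod 7).
    Then x = 4 + 6·4 = 28, valid modulo lcm(6, 21) = 42: x ≡ 28 (mod 42).
  Combine with x ≡ 10 (mod 18): gcd(42, 18) = 6; 10 - 28 = -18, which IS divisible by 6, so compatible.
    Write x = 28 + 42·t and substitute into x ≡ 10 (mod 18): 42·t ≡ 10 − 28 = -18 (mod 18).
    Divide the congruence (and modulus) by g = 6: 7·t ≡ -3 (mod 3).
    Reduce coefficients mod 3: 1·t ≡ 0 (mod 3).
    So t ≡ 0 (mod 3).
    Then x = 28 + 42·0 = 28, valid modulo lcm(42, 18) = 126: x ≡ 28 (mod 126).
Verify: 28 mod 6 = 4, 28 mod 21 = 7, 28 mod 18 = 10.

x ≡ 28 (mod 126).


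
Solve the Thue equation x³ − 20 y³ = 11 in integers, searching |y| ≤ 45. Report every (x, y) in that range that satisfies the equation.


The equation is x³ - 20y³ = 11. For fixed y, x³ = 20·y³ + 11, so a solution requires the RHS to be a perfect cube.
Strategy: iterate y from -45 to 45, compute RHS = 20·y³ + 11, and check whether it is a (positive or negative) perfect cube.
Check small values of y:
  y = 0: RHS = 11 is not a perfect cube.
  y = 1: RHS = 31 is not a perfect cube.
  y = -1: RHS = -9 is not a perfect cube.
  y = 2: RHS = 171 is not a perfect cube.
  y = -2: RHS = -149 is not a perfect cube.
  y = 3: RHS = 551 is not a perfect cube.
  y = -3: RHS = -529 is not a perfect cube.
Continuing the search up to |y| = 45 finds no solutions either.
No (x, y) in the scanned range satisfies the equation.

No integer solutions with |y| ≤ 45.


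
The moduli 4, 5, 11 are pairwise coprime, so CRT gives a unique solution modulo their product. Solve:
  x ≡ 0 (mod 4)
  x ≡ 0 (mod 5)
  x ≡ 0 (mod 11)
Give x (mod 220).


Moduli 4, 5, 11 are pairwise coprime; by CRT there is a unique solution modulo M = 4 · 5 · 11 = 220.
Solve pairwise, accumulating the modulus:
  Start with x ≡ 0 (mod 4).
  Combine with x ≡ 0 (mod 5): since gcd(4, 5) = 1, we get a unique residue mod 20.
    Write x = 0 + 4·t and substitute into x ≡ 0 (mod 5): 4·t ≡ 0 − 0 = 0 (mod 5).
    The inverse of 4 mod 5 is 4 (since 4·4 = 16 = 3·5 + 1), so t ≡ 4·0 = 0 ≡ 0 (mod 5).
    Then x = 0 + 4·0 = 0, valid modulo lcm(4, 5) = 20: x ≡ 0 (mod 20).
  Combine with x ≡ 0 (mod 11): since gcd(20, 11) = 1, we get a unique residue mod 220.
    Write x = 0 + 20·t and substitute into x ≡ 0 (mod 11): 20·t ≡ 0 − 0 = 0 (mod 11).
    Reduce coefficients mod 11: 9·t ≡ 0 (mod 11).
    The inverse of 9 mod 11 is 5 (since 9·5 = 45 = 4·11 + 1), so t ≡ 5·0 = 0 ≡ 0 (mod 11).
    Then x = 0 + 20·0 = 0, valid modulo lcm(20, 11) = 220: x ≡ 0 (mod 220).
Verify: 0 mod 4 = 0 ✓, 0 mod 5 = 0 ✓, 0 mod 11 = 0 ✓.

x ≡ 0 (mod 220).


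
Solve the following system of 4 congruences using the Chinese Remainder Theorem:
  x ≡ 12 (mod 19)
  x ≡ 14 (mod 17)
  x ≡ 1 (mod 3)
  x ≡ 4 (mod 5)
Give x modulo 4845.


Product of moduli M = 19 · 17 · 3 · 5 = 4845.
Merge one congruence at a time:
  Start: x ≡ 12 (mod 19).
  Combine with x ≡ 14 (mod 17); new modulus lcm = 323.
    Write x = 12 + 19·t and substitute into x ≡ 14 (mod 17): 19·t ≡ 14 − 12 = 2 (mod 17).
    Reduce coefficients mod 17: 2·t ≡ 2 (mod 17).
    The inverse of 2 mod 17 is 9 (since 2·9 = 18 = 1·17 + 1), so t ≡ 9·2 = 18 ≡ 1 (mod 17).
    Then x = 12 + 19·1 = 31, valid modulo lcm(19, 17) = 323: x ≡ 31 (mod 323).
  Combine with x ≡ 1 (mod 3); new modulus lcm = 969.
    Write x = 31 + 323·t and substitute into x ≡ 1 (mod 3): 323·t ≡ 1 − 31 = -30 (mod 3).
    Reduce coefficients mod 3: 2·t ≡ 0 (mod 3).
    The inverse of 2 mod 3 is 2 (since 2·2 = 4 = 1·3 + 1), so t ≡ 2·0 = 0 ≡ 0 (mod 3).
    Then x = 31 + 323·0 = 31, valid modulo lcm(323, 3) = 969: x ≡ 31 (mod 969).
  Combine with x ≡ 4 (mod 5); new modulus lcm = 4845.
    Write x = 31 + 969·t and substitute into x ≡ 4 (mod 5): 969·t ≡ 4 − 31 = -27 (mod 5).
    Reduce coefficients mod 5: 4·t ≡ 3 (mod 5).
    The inverse of 4 mod 5 is 4 (since 4·4 = 16 = 3·5 + 1), so t ≡ 4·3 = 12 ≡ 2 (mod 5).
    Then x = 31 + 969·2 = 1969, valid modulo lcm(969, 5) = 4845: x ≡ 1969 (mod 4845).
Verify against each original: 1969 mod 19 = 12, 1969 mod 17 = 14, 1969 mod 3 = 1, 1969 mod 5 = 4.

x ≡ 1969 (mod 4845).


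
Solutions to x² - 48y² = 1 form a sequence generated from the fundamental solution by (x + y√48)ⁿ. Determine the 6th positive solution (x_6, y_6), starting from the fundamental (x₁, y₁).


Step 1: Find the fundamental solution (x₁, y₁) of x² - 48y² = 1.
  Expand √48 as a continued fraction. a₀ = ⌊√48⌋ = 6; iterate m_{k+1} = d_k·a_k − m_k, d_{k+1} = (48 − m_{k+1}²)/d_k, a_{k+1} = ⌊(a₀ + m_{k+1})/d_{k+1}⌋ (starting m₀ = 0, d₀ = 1), with convergents p_k = a_k·p_{k-1} + p_{k-2}, q_k = a_k·q_{k-1} + q_{k-2} (p₋₁ = 1, q₋₁ = 0):
  k = 0: a₀ = 6; p₀/q₀ = 6/1; p₀² − 48·q₀² = 36 − 48 = -12.
  k = 1: m = 6, d = 12, a = ⌊(6 + 6)/12⌋ = 1; p/q = (1·6 + 1)/(1·1 + 0) = 7/1; p² − 48·q² = 49 − 48 = 1.
  The first convergent with p² − 48·q² = 1 gives the fundamental solution (x₁, y₁) = (7, 1).
Step 2: Apply the recurrence (x_{n+1}, y_{n+1}) = (x₁x_n + 48y₁y_n, x₁y_n + y₁x_n) repeatedly.
  From (x_1, y_1) = (7, 1): x_2 = 7·7 + 48·1·1 = 97; y_2 = 7·1 + 1·7 = 14.
  From (x_2, y_2) = (97, 14): x_3 = 7·97 + 48·1·14 = 1351; y_3 = 7·14 + 1·97 = 195.
  From (x_3, y_3) = (1351, 195): x_4 = 7·1351 + 48·1·195 = 18817; y_4 = 7·195 + 1·1351 = 2716.
  From (x_4, y_4) = (18817, 2716): x_5 = 7·18817 + 48·1·2716 = 262087; y_5 = 7·2716 + 1·18817 = 37829.
  From (x_5, y_5) = (262087, 37829): x_6 = 7·262087 + 48·1·37829 = 3650401; y_6 = 7·37829 + 1·262087 = 526890.
Step 3: Verify x_6² - 48·y_6² = 13325427460801 - 13325427460800 = 1 (should be 1). ✓

(x_1, y_1) = (7, 1); (x_6, y_6) = (3650401, 526890).


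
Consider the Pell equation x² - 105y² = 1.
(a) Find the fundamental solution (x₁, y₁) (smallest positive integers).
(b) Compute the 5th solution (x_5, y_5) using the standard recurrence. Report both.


Step 1: Find the fundamental solution (x₁, y₁) of x² - 105y² = 1.
  Expand √105 as a continued fraction. a₀ = ⌊√105⌋ = 10; iterate m_{k+1} = d_k·a_k − m_k, d_{k+1} = (105 − m_{k+1}²)/d_k, a_{k+1} = ⌊(a₀ + m_{k+1})/d_{k+1}⌋ (starting m₀ = 0, d₀ = 1), with convergents p_k = a_k·p_{k-1} + p_{k-2}, q_k = a_k·q_{k-1} + q_{k-2} (p₋₁ = 1, q₋₁ = 0):
  k = 0: a₀ = 10; p₀/q₀ = 10/1; p₀² − 105·q₀² = 100 − 105 = -5.
  k = 1: m = 10, d = 5, a = ⌊(10 + 10)/5⌋ = 4; p/q = (4·10 + 1)/(4·1 + 0) = 41/4; p² − 105·q² = 1681 − 1680 = 1.
  The first convergent with p² − 105·q² = 1 gives the fundamental solution (x₁, y₁) = (41, 4).
Step 2: Apply the recurrence (x_{n+1}, y_{n+1}) = (x₁x_n + 105y₁y_n, x₁y_n + y₁x_n) repeatedly.
  From (x_1, y_1) = (41, 4): x_2 = 41·41 + 105·4·4 = 3361; y_2 = 41·4 + 4·41 = 328.
  From (x_2, y_2) = (3361, 328): x_3 = 41·3361 + 105·4·328 = 275561; y_3 = 41·328 + 4·3361 = 26892.
  From (x_3, y_3) = (275561, 26892): x_4 = 41·275561 + 105·4·26892 = 22592641; y_4 = 41·26892 + 4·275561 = 2204816.
  From (x_4, y_4) = (22592641, 2204816): x_5 = 41·22592641 + 105·4·2204816 = 1852321001; y_5 = 41·2204816 + 4·22592641 = 180768020.
Step 3: Verify x_5² - 105·y_5² = 3431093090745642001 - 3431093090745642000 = 1 (should be 1). ✓

(x_1, y_1) = (41, 4); (x_5, y_5) = (1852321001, 180768020).


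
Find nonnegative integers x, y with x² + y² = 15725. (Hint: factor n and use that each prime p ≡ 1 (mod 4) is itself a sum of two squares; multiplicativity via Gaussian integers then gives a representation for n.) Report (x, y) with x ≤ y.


Step 1: Factor n = 15725 = 5^2 · 17 · 37.
Step 2: Check the mod-4 condition on each prime factor: 5 ≡ 1 (mod 4), exponent 2; 17 ≡ 1 (mod 4), exponent 1; 37 ≡ 1 (mod 4), exponent 1.
All primes ≡ 3 (mod 4) appear to even exponent (or don't appear), so by the two-squares theorem n IS expressible as a sum of two squares.
Step 3: Build a representation. Group n = k² · m with k = 5 and m = 17 · 37 = 629 (a product of primes ≡ 1 (mod 4)); a representation of m scales to one of n via (k·x)² + (k·y)² = k²(x² + y²). Each prime p ≡ 1 (mod 4) is itself a sum of two squares; find a² by testing p − a² for a perfect square:
  17: 17 − 1² = 16 = 4² ⇒ 17 = 1² + 4².
  37: 37 − 1² = 36 = 6² ⇒ 37 = 1² + 6².
  Combine using the Brahmagupta–Fibonacci identity (a² + b²)(c² + d²) = (ac − bd)² + (ad + bc)² = (ac + bd)² + (ad − bc)²:
  17 · 37 = 629: from (1² + 4²)(1² + 6²), take (1·1 − 4·6, 1·6 + 4·1) = (1 − 24, 6 + 4) = (-23, 10); dropping signs (only squares matter) gives (23, 10); check 23² + 10² = 529 + 100 = 629 ✓.
  Scale by k = 5: (5·23, 5·10) = (115, 50).
Step 4: Order so x ≤ y and verify: 50² + 115² = 2500 + 13225 = 15725 = n. ✓

n = 15725 = 50² + 115² (one valid representation with x ≤ y).


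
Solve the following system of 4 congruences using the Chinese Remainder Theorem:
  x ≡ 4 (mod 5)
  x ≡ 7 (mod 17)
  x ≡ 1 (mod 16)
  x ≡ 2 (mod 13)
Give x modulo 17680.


Product of moduli M = 5 · 17 · 16 · 13 = 17680.
Merge one congruence at a time:
  Start: x ≡ 4 (mod 5).
  Combine with x ≡ 7 (mod 17); new modulus lcm = 85.
    Write x = 4 + 5·t and substitute into x ≡ 7 (mod 17): 5·t ≡ 7 − 4 = 3 (mod 17).
    The inverse of 5 mod 17 is 7 (since 5·7 = 35 = 2·17 + 1), so t ≡ 7·3 = 21 ≡ 4 (mod 17).
    Then x = 4 + 5·4 = 24, valid modulo lcm(5, 17) = 85: x ≡ 24 (mod 85).
  Combine with x ≡ 1 (mod 16); new modulus lcm = 1360.
    Write x = 24 + 85·t and substitute into x ≡ 1 (mod 16): 85·t ≡ 1 − 24 = -23 (mod 16).
    Reduce coefficients mod 16: 5·t ≡ 9 (mod 16).
    The inverse of 5 mod 16 is 13 (since 5·13 = 65 = 4·16 + 1), so t ≡ 13·9 = 117 ≡ 5 (mod 16).
    Then x = 24 + 85·5 = 449, valid modulo lcm(85, 16) = 1360: x ≡ 449 (mod 1360).
  Combine with x ≡ 2 (mod 13); new modulus lcm = 17680.
    Write x = 449 + 1360·t and substitute into x ≡ 2 (mod 13): 1360·t ≡ 2 − 449 = -447 (mod 13).
    Reduce coefficients mod 13: 8·t ≡ 8 (mod 13).
    The inverse of 8 mod 13 is 5 (since 8·5 = 40 = 3·13 + 1), so t ≡ 5·8 = 40 ≡ 1 (mod 13).
    Then x = 449 + 1360·1 = 1809, valid modulo lcm(1360, 13) = 17680: x ≡ 1809 (mod 17680).
Verify against each original: 1809 mod 5 = 4, 1809 mod 17 = 7, 1809 mod 16 = 1, 1809 mod 13 = 2.

x ≡ 1809 (mod 17680).


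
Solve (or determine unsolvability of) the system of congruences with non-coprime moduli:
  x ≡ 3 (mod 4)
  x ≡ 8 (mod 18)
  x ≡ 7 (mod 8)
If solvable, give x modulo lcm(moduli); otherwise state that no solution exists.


Moduli 4, 18, 8 are not pairwise coprime, so CRT works modulo lcm(m_i) when all pairwise compatibility conditions hold.
Pairwise compatibility: gcd(m_i, m_j) must divide a_i - a_j for every pair.
Merge one congruence at a time:
  Start: x ≡ 3 (mod 4).
  Combine with x ≡ 8 (mod 18): gcd(4, 18) = 2, and 8 - 3 = 5 is NOT divisible by 2.
    ⇒ system is inconsistent (no integer solution).

No solution (the system is inconsistent).


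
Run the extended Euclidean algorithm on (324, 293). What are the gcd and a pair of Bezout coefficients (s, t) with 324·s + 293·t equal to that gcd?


Euclidean algorithm on (324, 293) — divide until remainder is 0:
  324 = 1 · 293 + 31
  293 = 9 · 31 + 14
  31 = 2 · 14 + 3
  14 = 4 · 3 + 2
  3 = 1 · 2 + 1
  2 = 2 · 1 + 0
gcd(324, 293) = 1.
Track Bezout coefficients alongside the remainders: start with r₀ = 324 = a·1 + b·0 (s = 1, t = 0) and r₁ = 293 = a·0 + b·1 (s = 0, t = 1); each new remainder r_{k+1} = r_{k-1} − q_k·r_k inherits s_{k+1} = s_{k-1} − q_k·s_k, t_{k+1} = t_{k-1} − q_k·t_k, so r_k = a·s_k + b·t_k at every step:
  q = 1: r = 31, s = 1 − 1·0 = 1, t = 0 − 1·1 = -1  (check: 324·1 + 293·(-1) = 31)
  q = 9: r = 14, s = 0 − 9·1 = -9, t = 1 − 9·(-1) = 10  (check: 324·(-9) + 293·10 = 14)
  q = 2: r = 3, s = 1 − 2·(-9) = 19, t = -1 − 2·10 = -21  (check: 324·19 + 293·(-21) = 3)
  q = 4: r = 2, s = -9 − 4·19 = -85, t = 10 − 4·(-21) = 94  (check: 324·(-85) + 293·94 = 2)
  q = 1: r = 1, s = 19 − 1·(-85) = 104, t = -21 − 1·94 = -115  (check: 324·104 + 293·(-115) = 1)
The row with r = 1 (the gcd) gives the Bezout coefficients s = 104, t = -115.
Result: 324 · (104) + 293 · (-115) = 1.

gcd(324, 293) = 1; s = 104, t = -115 (check: 324·104 + 293·(-115) = 1).


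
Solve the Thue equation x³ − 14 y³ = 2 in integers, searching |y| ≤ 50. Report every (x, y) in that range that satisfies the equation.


The equation is x³ - 14y³ = 2. For fixed y, x³ = 14·y³ + 2, so a solution requires the RHS to be a perfect cube.
Strategy: iterate y from -50 to 50, compute RHS = 14·y³ + 2, and check whether it is a (positive or negative) perfect cube.
Check small values of y:
  y = 0: RHS = 2 is not a perfect cube.
  y = 1: RHS = 16 is not a perfect cube.
  y = -1: RHS = -12 is not a perfect cube.
  y = 2: RHS = 114 is not a perfect cube.
  y = -2: RHS = -110 is not a perfect cube.
  y = 3: RHS = 380 is not a perfect cube.
  y = -3: RHS = -376 is not a perfect cube.
Continuing the search up to |y| = 50 finds no solutions either.
No (x, y) in the scanned range satisfies the equation.

No integer solutions with |y| ≤ 50.


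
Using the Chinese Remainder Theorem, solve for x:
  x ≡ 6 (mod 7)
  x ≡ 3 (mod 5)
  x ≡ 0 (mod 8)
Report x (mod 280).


Moduli 7, 5, 8 are pairwise coprime; by CRT there is a unique solution modulo M = 7 · 5 · 8 = 280.
Solve pairwise, accumulating the modulus:
  Start with x ≡ 6 (mod 7).
  Combine with x ≡ 3 (mod 5): since gcd(7, 5) = 1, we get a unique residue mod 35.
    Write x = 6 + 7·t and substitute into x ≡ 3 (mod 5): 7·t ≡ 3 − 6 = -3 (mod 5).
    Reduce coefficients mod 5: 2·t ≡ 2 (mod 5).
    The inverse of 2 mod 5 is 3 (since 2·3 = 6 = 1·5 + 1), so t ≡ 3·2 = 6 ≡ 1 (mod 5).
    Then x = 6 + 7·1 = 13, valid modulo lcm(7, 5) = 35: x ≡ 13 (mod 35).
  Combine with x ≡ 0 (mod 8): since gcd(35, 8) = 1, we get a unique residue mod 280.
    Write x = 13 + 35·t and substitute into x ≡ 0 (mod 8): 35·t ≡ 0 − 13 = -13 (mod 8).
    Reduce coefficients mod 8: 3·t ≡ 3 (mod 8).
    The inverse of 3 mod 8 is 3 (since 3·3 = 9 = 1·8 + 1), so t ≡ 3·3 = 9 ≡ 1 (mod 8).
    Then x = 13 + 35·1 = 48, valid modulo lcm(35, 8) = 280: x ≡ 48 (mod 280).
Verify: 48 mod 7 = 6 ✓, 48 mod 5 = 3 ✓, 48 mod 8 = 0 ✓.

x ≡ 48 (mod 280).


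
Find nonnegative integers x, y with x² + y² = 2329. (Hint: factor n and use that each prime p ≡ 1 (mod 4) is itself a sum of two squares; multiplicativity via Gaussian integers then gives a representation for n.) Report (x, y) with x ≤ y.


Step 1: Factor n = 2329 = 17 · 137.
Step 2: Check the mod-4 condition on each prime factor: 17 ≡ 1 (mod 4), exponent 1; 137 ≡ 1 (mod 4), exponent 1.
All primes ≡ 3 (mod 4) appear to even exponent (or don't appear), so by the two-squares theorem n IS expressible as a sum of two squares.
Step 3: Build a representation. Here n = 17 · 137 is a product of primes ≡ 1 (mod 4). Each prime p ≡ 1 (mod 4) is itself a sum of two squares; find a² by testing p − a² for a perfect square:
  17: 17 − 1² = 16 = 4² ⇒ 17 = 1² + 4².
  137: 137 − 1² = 136, 137 − 2² = 133, 137 − 3² = 128, 137 − 4² = 121 = 11² ⇒ 137 = 4² + 11².
  Combine using the Brahmagupta–Fibonacci identity (a² + b²)(c² + d²) = (ac − bd)² + (ad + bc)² = (ac + bd)² + (ad − bc)²:
  17 · 137 = 2329: from (1² + 4²)(4² + 11²), take (1·4 − 4·11, 1·11 + 4·4) = (4 − 44, 11 + 16) = (-40, 27); dropping signs (only squares matter) gives (40, 27); check 40² + 27² = 1600 + 729 = 2329 ✓.
Step 4: Order so x ≤ y and verify: 27² + 40² = 729 + 1600 = 2329 = n. ✓

n = 2329 = 27² + 40² (one valid representation with x ≤ y).


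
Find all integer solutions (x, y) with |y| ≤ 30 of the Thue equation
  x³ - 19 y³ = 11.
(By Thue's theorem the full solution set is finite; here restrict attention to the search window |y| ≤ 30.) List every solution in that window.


The equation is x³ - 19y³ = 11. For fixed y, x³ = 19·y³ + 11, so a solution requires the RHS to be a perfect cube.
Strategy: iterate y from -30 to 30, compute RHS = 19·y³ + 11, and check whether it is a (positive or negative) perfect cube.
Check small values of y:
  y = 0: RHS = 11 is not a perfect cube.
  y = 1: RHS = 30 is not a perfect cube.
  y = -1: RHS = -8 = (-2)³ ⇒ x = -2 works.
  y = 2: RHS = 163 is not a perfect cube.
  y = -2: RHS = -141 is not a perfect cube.
  y = 3: RHS = 524 is not a perfect cube.
  y = -3: RHS = -502 is not a perfect cube.
Continuing the search up to |y| = 30 finds no further solutions beyond those listed.
Collected solutions: (-2, -1).

Solutions (with |y| ≤ 30): (-2, -1).


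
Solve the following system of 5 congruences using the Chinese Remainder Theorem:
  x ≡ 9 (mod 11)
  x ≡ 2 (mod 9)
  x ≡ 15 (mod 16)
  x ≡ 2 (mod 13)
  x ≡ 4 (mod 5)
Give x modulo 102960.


Product of moduli M = 11 · 9 · 16 · 13 · 5 = 102960.
Merge one congruence at a time:
  Start: x ≡ 9 (mod 11).
  Combine with x ≡ 2 (mod 9); new modulus lcm = 99.
    Write x = 9 + 11·t and substitute into x ≡ 2 (mod 9): 11·t ≡ 2 − 9 = -7 (mod 9).
    Reduce coefficients mod 9: 2·t ≡ 2 (mod 9).
    The inverse of 2 mod 9 is 5 (since 2·5 = 10 = 1·9 + 1), so t ≡ 5·2 = 10 ≡ 1 (mod 9).
    Then x = 9 + 11·1 = 20, valid modulo lcm(11, 9) = 99: x ≡ 20 (mod 99).
  Combine with x ≡ 15 (mod 16); new modulus lcm = 1584.
    Write x = 20 + 99·t and substitute into x ≡ 15 (mod 16): 99·t ≡ 15 − 20 = -5 (mod 16).
    Reduce coefficients mod 16: 3·t ≡ 11 (mod 16).
    The inverse of 3 mod 16 is 11 (since 3·11 = 33 = 2·16 + 1), so t ≡ 11·11 = 121 ≡ 9 (mod 16).
    Then x = 20 + 99·9 = 911, valid modulo lcm(99, 16) = 1584: x ≡ 911 (mod 1584).
  Combine with x ≡ 2 (mod 13); new modulus lcm = 20592.
    Write x = 911 + 1584·t and substitute into x ≡ 2 (mod 13): 1584·t ≡ 2 − 911 = -909 (mod 13).
    Reduce coefficients mod 13: 11·t ≡ 1 (mod 13).
    The inverse of 11 mod 13 is 6 (since 11·6 = 66 = 5·13 + 1), so t ≡ 6·1 = 6 ≡ 6 (mod 13).
    Then x = 911 + 1584·6 = 10415, valid modulo lcm(1584, 13) = 20592: x ≡ 10415 (mod 20592).
  Combine with x ≡ 4 (mod 5); new modulus lcm = 102960.
    Write x = 10415 + 20592·t and substitute into x ≡ 4 (mod 5): 20592·t ≡ 4 − 10415 = -10411 (mod 5).
    Reduce coefficients mod 5: 2·t ≡ 4 (mod 5).
    The inverse of 2 mod 5 is 3 (since 2·3 = 6 = 1·5 + 1), so t ≡ 3·4 = 12 ≡ 2 (mod 5).
    Then x = 10415 + 20592·2 = 51599, valid modulo lcm(20592, 5) = 102960: x ≡ 51599 (mod 102960).
Verify against each original: 51599 mod 11 = 9, 51599 mod 9 = 2, 51599 mod 16 = 15, 51599 mod 13 = 2, 51599 mod 5 = 4.

x ≡ 51599 (mod 102960).


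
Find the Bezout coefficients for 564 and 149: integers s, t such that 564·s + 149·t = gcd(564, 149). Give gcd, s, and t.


Euclidean algorithm on (564, 149) — divide until remainder is 0:
  564 = 3 · 149 + 117
  149 = 1 · 117 + 32
  117 = 3 · 32 + 21
  32 = 1 · 21 + 11
  21 = 1 · 11 + 10
  11 = 1 · 10 + 1
  10 = 10 · 1 + 0
gcd(564, 149) = 1.
Track Bezout coefficients alongside the remainders: start with r₀ = 564 = a·1 + b·0 (s = 1, t = 0) and r₁ = 149 = a·0 + b·1 (s = 0, t = 1); each new remainder r_{k+1} = r_{k-1} − q_k·r_k inherits s_{k+1} = s_{k-1} − q_k·s_k, t_{k+1} = t_{k-1} − q_k·t_k, so r_k = a·s_k + b·t_k at every step:
  q = 3: r = 117, s = 1 − 3·0 = 1, t = 0 − 3·1 = -3  (check: 564·1 + 149·(-3) = 117)
  q = 1: r = 32, s = 0 − 1·1 = -1, t = 1 − 1·(-3) = 4  (check: 564·(-1) + 149·4 = 32)
  q = 3: r = 21, s = 1 − 3·(-1) = 4, t = -3 − 3·4 = -15  (check: 564·4 + 149·(-15) = 21)
  q = 1: r = 11, s = -1 − 1·4 = -5, t = 4 − 1·(-15) = 19  (check: 564·(-5) + 149·19 = 11)
  q = 1: r = 10, s = 4 − 1·(-5) = 9, t = -15 − 1·19 = -34  (check: 564·9 + 149·(-34) = 10)
  q = 1: r = 1, s = -5 − 1·9 = -14, t = 19 − 1·(-34) = 53  (check: 564·(-14) + 149·53 = 1)
The row with r = 1 (the gcd) gives the Bezout coefficients s = -14, t = 53.
Result: 564 · (-14) + 149 · (53) = 1.

gcd(564, 149) = 1; s = -14, t = 53 (check: 564·(-14) + 149·53 = 1).
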